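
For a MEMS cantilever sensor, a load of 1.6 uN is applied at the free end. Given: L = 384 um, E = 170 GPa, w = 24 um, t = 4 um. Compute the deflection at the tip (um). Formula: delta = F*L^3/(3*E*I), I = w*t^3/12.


Step 1: Calculate the second moment of area.
I = w * t^3 / 12 = 24 * 4^3 / 12 = 128.0 um^4
Step 2: Convert E to consistent units (1 GPa = 1000 uN/um^2).
E = 170 GPa = 170000 uN/um^2
Step 3: Calculate tip deflection.
delta = F * L^3 / (3 * E * I)
delta = 1.6 * 384^3 / (3 * 170000 * 128.0)
delta = 1.3878 um


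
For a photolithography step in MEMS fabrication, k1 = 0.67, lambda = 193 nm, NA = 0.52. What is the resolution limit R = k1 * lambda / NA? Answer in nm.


Step 1: Identify values: k1 = 0.67, lambda = 193 nm, NA = 0.52
Step 2: R = k1 * lambda / NA
R = 0.67 * 193 / 0.52
R = 248.7 nm


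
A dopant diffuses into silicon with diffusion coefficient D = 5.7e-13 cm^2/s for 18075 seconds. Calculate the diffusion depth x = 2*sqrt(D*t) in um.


Step 1: Compute D*t = 5.7e-13 * 18075 = 1.030275e-08 cm^2
Step 2: sqrt(D*t) = 1.015e-04 cm
Step 3: x = 2 * 1.015e-04 cm = 2.03e-04 cm
Step 4: Convert to um (1 cm = 1e4 um): x = 2.03 um


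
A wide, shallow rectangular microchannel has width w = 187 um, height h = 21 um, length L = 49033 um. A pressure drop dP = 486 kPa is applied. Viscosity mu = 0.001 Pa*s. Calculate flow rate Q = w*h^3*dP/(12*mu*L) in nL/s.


Step 1: Convert all dimensions to SI (meters).
w = 187e-6 m, h = 21e-6 m, L = 49033e-6 m, dP = 486e3 Pa
Step 2: Q = w * h^3 * dP / (12 * mu * L)
Q = 187e-6 * (21e-6)^3 * 486e3 / (12 * 0.001 * 49033e-6) = 1.43042815e-09 m^3/s
Step 3: Convert Q from m^3/s to nL/s (1 m^3 = 1e12 nL, so multiply by 1e12).
Q = 1430.428 nL/s


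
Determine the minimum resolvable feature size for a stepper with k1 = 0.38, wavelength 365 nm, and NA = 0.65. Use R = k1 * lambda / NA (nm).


Step 1: Identify values: k1 = 0.38, lambda = 365 nm, NA = 0.65
Step 2: R = k1 * lambda / NA
R = 0.38 * 365 / 0.65
R = 213.4 nm


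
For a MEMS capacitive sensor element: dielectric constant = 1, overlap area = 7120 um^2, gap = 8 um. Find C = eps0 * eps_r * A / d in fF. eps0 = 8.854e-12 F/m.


Step 1: Convert area to m^2: A = 7120e-12 m^2
Step 2: Convert gap to m: d = 8e-6 m
Step 3: C = eps0 * eps_r * A / d
C = 8.854e-12 * 1 * 7120e-12 / 8e-6
Step 4: Convert to fF (multiply by 1e15).
C = 7.88 fF


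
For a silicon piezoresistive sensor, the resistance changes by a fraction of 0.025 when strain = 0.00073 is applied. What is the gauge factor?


Step 1: Identify values.
dR/R = 0.025, strain = 0.00073
Step 2: GF = (dR/R) / strain = 0.025 / 0.00073
GF = 34.2


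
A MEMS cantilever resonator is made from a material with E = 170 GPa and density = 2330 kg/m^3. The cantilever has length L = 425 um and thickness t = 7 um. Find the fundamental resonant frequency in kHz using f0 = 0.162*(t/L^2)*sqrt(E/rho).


Step 1: Convert units to SI.
t_SI = 7e-6 m, L_SI = 425e-6 m
Step 2: Calculate sqrt(E/rho).
sqrt(170e9 / 2330) = 8541.74 m/s
Step 3: Compute f0.
f0 = 0.162 * 7e-6 / (425e-6)^2 * 8541.74 = 53626.8 Hz = 53.63 kHz


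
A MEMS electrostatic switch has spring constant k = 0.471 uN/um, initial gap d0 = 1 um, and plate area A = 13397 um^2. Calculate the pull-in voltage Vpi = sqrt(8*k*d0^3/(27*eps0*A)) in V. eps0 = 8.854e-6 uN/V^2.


Step 1: Compute numerator: 8 * k * d0^3 = 8 * 0.471 * 1^3 = 3.768
Step 2: Compute denominator: 27 * eps0 * A = 27 * 8.854e-6 * 13397 = 3.20266
Step 3: Vpi = sqrt(3.768 / 3.20266)
Vpi = 1.08 V


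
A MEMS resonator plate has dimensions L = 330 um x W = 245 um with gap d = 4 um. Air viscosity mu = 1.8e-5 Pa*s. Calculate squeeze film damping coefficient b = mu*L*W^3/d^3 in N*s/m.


Step 1: Convert to SI.
L = 330e-6 m, W = 245e-6 m, d = 4e-6 m
Step 2: W^3 = (245e-6)^3 = 1.47e-11 m^3
Step 3: d^3 = (4e-6)^3 = 6.40e-17 m^3
Step 4: b = 1.8e-5 * 330e-6 * 1.47e-11 / 6.40e-17
b = 1.36e-03 N*s/m


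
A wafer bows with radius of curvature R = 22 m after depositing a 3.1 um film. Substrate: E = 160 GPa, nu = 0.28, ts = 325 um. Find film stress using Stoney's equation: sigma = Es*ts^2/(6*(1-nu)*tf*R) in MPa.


Step 1: Compute numerator: Es * ts^2 = 160 * 325^2 = 16900000 (GPa*um^2)
Step 2: Compute denominator (R in um): 6*(1-nu)*tf*R = 6*0.72*3.1*22e6 = 294624000.0 (um^2)
Step 3: sigma (GPa) = 16900000 / 294624000.0 = 5.7361e-02 GPa
Step 4: Convert to MPa (x1000): sigma = 57.4 MPa


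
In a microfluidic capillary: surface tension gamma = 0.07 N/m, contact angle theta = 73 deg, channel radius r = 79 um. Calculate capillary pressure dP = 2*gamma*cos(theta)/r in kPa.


Step 1: cos(73 deg) = 0.2924
Step 2: Convert r to m: r = 79e-6 m
Step 3: dP = 2 * 0.07 * 0.2924 / 79e-6 = 518.2 Pa
Step 4: Convert Pa to kPa (divide by 1000).
dP = 0.52 kPa


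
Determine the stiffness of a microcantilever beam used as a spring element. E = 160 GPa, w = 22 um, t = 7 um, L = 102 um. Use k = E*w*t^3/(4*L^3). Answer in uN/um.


Step 1: Convert E to consistent units (1 GPa = 1000 uN/um^2).
E = 160 GPa = 160000 uN/um^2
Step 2: Compute t^3 = 7^3 = 343
Step 3: Compute L^3 = 102^3 = 1061208
Step 4: k = 160000 * 22 * 343 / (4 * 1061208)
k = 284.4306 uN/um


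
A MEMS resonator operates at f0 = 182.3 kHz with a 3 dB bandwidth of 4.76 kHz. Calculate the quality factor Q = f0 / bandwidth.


Step 1: Q = f0 / bandwidth
Step 2: Q = 182.3 / 4.76
Q = 38.3


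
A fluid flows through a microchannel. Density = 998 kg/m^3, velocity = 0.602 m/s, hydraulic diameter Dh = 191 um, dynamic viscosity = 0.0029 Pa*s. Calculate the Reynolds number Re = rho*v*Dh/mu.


Step 1: Convert Dh to meters: Dh = 191e-6 m
Step 2: Re = rho * v * Dh / mu
Re = 998 * 0.602 * 191e-6 / 0.0029
Re = 39.57


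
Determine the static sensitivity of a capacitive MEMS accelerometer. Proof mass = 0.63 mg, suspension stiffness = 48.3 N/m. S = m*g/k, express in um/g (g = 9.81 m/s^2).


Step 1: Convert mass: m = 0.63 mg = 6.30e-07 kg
Step 2: S = m * g / k = 6.30e-07 * 9.81 / 48.3
Step 3: S = 1.28e-07 m/g
Step 4: Convert to um/g: S = 0.128 um/g


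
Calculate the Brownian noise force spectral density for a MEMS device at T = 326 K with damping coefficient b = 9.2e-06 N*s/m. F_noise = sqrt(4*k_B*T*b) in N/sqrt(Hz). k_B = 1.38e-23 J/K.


Step 1: Compute 4 * k_B * T * b
= 4 * 1.38e-23 * 326 * 9.2e-06
= 1.6556e-25 N^2/Hz
Step 2: F_noise = sqrt(1.6556e-25)
F_noise = 4.07e-13 N/sqrt(Hz)


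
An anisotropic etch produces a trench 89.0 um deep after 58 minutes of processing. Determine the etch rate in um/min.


Step 1: Etch rate = depth / time
Step 2: rate = 89.0 / 58
rate = 1.534 um/min


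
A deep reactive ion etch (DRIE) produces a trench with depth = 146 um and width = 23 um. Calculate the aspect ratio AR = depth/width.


Step 1: AR = depth / width
Step 2: AR = 146 / 23
AR = 6.3


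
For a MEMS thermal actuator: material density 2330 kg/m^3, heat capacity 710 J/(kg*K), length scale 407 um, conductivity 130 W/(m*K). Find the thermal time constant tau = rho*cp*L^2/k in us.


Step 1: Convert L to m: L = 407e-6 m
Step 2: L^2 = (407e-6)^2 = 1.65649e-07 m^2
Step 3: tau = 2330 * 710 * 1.65649e-07 / 130 = 2.10794724e-03 s
Step 4: Convert to microseconds (multiply by 1e6).
tau = 2107.947 us


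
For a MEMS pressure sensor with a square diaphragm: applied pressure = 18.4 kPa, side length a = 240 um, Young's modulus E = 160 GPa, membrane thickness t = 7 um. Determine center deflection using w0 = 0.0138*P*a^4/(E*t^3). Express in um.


Step 1: Convert pressure to compatible units (E is in GPa, so P in GPa).
P = 18.4 kPa = 18.4e-6 GPa
Step 2: Compute numerator: 0.0138 * P * a^4.
a^4 = 240^4 = 3317760000
numerator = 0.0138 * 18.4e-6 * 3317760000 = 8.4245e+02
Step 3: Compute denominator: E * t^3 = 160 * 7^3 = 54880
Step 4: w0 = numerator / denominator = 8.4245e+02 / 54880 = 0.0154 um


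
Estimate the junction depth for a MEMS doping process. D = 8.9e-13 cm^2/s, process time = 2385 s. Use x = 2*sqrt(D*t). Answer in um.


Step 1: Compute D*t = 8.9e-13 * 2385 = 2.12265e-09 cm^2
Step 2: sqrt(D*t) = 4.6072e-05 cm
Step 3: x = 2 * 4.6072e-05 cm = 9.2144e-05 cm
Step 4: Convert to um (1 cm = 1e4 um): x = 0.921 um


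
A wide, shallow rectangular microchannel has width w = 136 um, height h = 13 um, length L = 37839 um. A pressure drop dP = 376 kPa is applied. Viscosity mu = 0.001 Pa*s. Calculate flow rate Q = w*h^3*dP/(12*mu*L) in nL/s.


Step 1: Convert all dimensions to SI (meters).
w = 136e-6 m, h = 13e-6 m, L = 37839e-6 m, dP = 376e3 Pa
Step 2: Q = w * h^3 * dP / (12 * mu * L)
Q = 136e-6 * (13e-6)^3 * 376e3 / (12 * 0.001 * 37839e-6) = 2.4742063e-10 m^3/s
Step 3: Convert Q from m^3/s to nL/s (1 m^3 = 1e12 nL, so multiply by 1e12).
Q = 247.421 nL/s


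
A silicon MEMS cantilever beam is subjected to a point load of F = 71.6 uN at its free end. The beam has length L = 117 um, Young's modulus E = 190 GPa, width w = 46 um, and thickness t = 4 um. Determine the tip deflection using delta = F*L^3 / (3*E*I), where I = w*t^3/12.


Step 1: Calculate the second moment of area.
I = w * t^3 / 12 = 46 * 4^3 / 12 = 245.3333 um^4
Step 2: Convert E to consistent units (1 GPa = 1000 uN/um^2).
E = 190 GPa = 190000 uN/um^2
Step 3: Calculate tip deflection.
delta = F * L^3 / (3 * E * I)
delta = 71.6 * 117^3 / (3 * 190000 * 245.3333)
delta = 0.82 um


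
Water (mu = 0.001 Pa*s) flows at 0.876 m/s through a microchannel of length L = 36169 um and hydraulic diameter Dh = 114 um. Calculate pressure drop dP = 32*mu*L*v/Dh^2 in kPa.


Step 1: Convert to SI: L = 36169e-6 m, Dh = 114e-6 m
Step 2: dP = 32 * 0.001 * 36169e-6 * 0.876 / (114e-6)^2
Step 3: dP = 78015.50 Pa
Step 4: Convert to kPa: dP = 78.02 kPa


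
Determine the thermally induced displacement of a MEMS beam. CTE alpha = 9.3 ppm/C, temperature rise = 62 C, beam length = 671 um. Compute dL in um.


Step 1: Convert CTE: alpha = 9.3 ppm/C = 9.3e-6 /C
Step 2: dL = 9.3e-6 * 62 * 671
dL = 0.3869 um


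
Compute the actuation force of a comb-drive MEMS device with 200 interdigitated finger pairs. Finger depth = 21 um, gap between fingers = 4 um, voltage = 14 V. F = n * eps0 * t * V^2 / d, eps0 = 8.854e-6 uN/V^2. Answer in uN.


Step 1: Parameters: n=200, eps0=8.854e-6 uN/V^2, t=21 um, V=14 V, d=4 um
Step 2: V^2 = 196
Step 3: F = 200 * 8.854e-6 * 21 * 196 / 4
F = 1.822 uN


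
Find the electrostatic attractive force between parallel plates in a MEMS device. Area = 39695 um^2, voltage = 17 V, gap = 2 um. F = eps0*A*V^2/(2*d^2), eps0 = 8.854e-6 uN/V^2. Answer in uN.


Step 1: Identify parameters.
eps0 = 8.854e-6 uN/V^2, A = 39695 um^2, V = 17 V, d = 2 um
Step 2: Compute V^2 = 17^2 = 289
Step 3: Compute d^2 = 2^2 = 4
Step 4: F = 0.5 * 8.854e-6 * 39695 * 289 / 4
F = 12.696 uN


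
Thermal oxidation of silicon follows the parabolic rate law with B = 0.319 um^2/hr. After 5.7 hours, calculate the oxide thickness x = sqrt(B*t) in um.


Step 1: Compute B*t = 0.319 * 5.7 = 1.8183
Step 2: x = sqrt(1.8183)
x = 1.348 um


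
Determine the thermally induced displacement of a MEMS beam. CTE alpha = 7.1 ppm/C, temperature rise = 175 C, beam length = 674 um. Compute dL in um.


Step 1: Convert CTE: alpha = 7.1 ppm/C = 7.1e-6 /C
Step 2: dL = 7.1e-6 * 175 * 674
dL = 0.8374 um


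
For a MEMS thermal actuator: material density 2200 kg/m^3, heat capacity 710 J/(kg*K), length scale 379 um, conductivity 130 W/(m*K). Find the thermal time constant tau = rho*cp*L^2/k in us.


Step 1: Convert L to m: L = 379e-6 m
Step 2: L^2 = (379e-6)^2 = 1.43641e-07 m^2
Step 3: tau = 2200 * 710 * 1.43641e-07 / 130 = 1.72590186e-03 s
Step 4: Convert to microseconds (multiply by 1e6).
tau = 1725.902 us


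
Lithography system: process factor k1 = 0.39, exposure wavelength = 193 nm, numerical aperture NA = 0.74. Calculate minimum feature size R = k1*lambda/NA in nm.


Step 1: Identify values: k1 = 0.39, lambda = 193 nm, NA = 0.74
Step 2: R = k1 * lambda / NA
R = 0.39 * 193 / 0.74
R = 101.7 nm


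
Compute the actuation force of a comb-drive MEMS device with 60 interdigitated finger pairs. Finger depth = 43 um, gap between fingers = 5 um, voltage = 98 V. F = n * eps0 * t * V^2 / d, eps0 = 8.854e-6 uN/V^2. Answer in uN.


Step 1: Parameters: n=60, eps0=8.854e-6 uN/V^2, t=43 um, V=98 V, d=5 um
Step 2: V^2 = 9604
Step 3: F = 60 * 8.854e-6 * 43 * 9604 / 5
F = 43.877 uN


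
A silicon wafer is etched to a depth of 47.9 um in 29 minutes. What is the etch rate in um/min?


Step 1: Etch rate = depth / time
Step 2: rate = 47.9 / 29
rate = 1.652 um/min


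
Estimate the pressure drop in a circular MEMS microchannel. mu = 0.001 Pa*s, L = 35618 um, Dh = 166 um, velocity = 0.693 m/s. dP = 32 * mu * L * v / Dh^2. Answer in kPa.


Step 1: Convert to SI: L = 35618e-6 m, Dh = 166e-6 m
Step 2: dP = 32 * 0.001 * 35618e-6 * 0.693 / (166e-6)^2
Step 3: dP = 28663.98 Pa
Step 4: Convert to kPa: dP = 28.66 kPa


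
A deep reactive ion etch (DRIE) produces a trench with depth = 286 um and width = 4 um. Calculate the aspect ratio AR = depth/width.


Step 1: AR = depth / width
Step 2: AR = 286 / 4
AR = 71.5


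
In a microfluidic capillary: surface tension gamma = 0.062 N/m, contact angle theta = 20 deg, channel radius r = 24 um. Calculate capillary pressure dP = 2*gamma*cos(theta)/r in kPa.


Step 1: cos(20 deg) = 0.9397
Step 2: Convert r to m: r = 24e-6 m
Step 3: dP = 2 * 0.062 * 0.9397 / 24e-6 = 4855.1 Pa
Step 4: Convert Pa to kPa (divide by 1000).
dP = 4.86 kPa


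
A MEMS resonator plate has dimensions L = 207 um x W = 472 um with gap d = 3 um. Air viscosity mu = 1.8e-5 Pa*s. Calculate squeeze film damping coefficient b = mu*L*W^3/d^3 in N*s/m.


Step 1: Convert to SI.
L = 207e-6 m, W = 472e-6 m, d = 3e-6 m
Step 2: W^3 = (472e-6)^3 = 1.05e-10 m^3
Step 3: d^3 = (3e-6)^3 = 2.70e-17 m^3
Step 4: b = 1.8e-5 * 207e-6 * 1.05e-10 / 2.70e-17
b = 1.45e-02 N*s/m


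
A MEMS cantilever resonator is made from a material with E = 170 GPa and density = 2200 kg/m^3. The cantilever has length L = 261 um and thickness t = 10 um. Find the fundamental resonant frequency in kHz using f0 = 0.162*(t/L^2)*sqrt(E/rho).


Step 1: Convert units to SI.
t_SI = 10e-6 m, L_SI = 261e-6 m
Step 2: Calculate sqrt(E/rho).
sqrt(170e9 / 2200) = 8790.49 m/s
Step 3: Compute f0.
f0 = 0.162 * 10e-6 / (261e-6)^2 * 8790.49 = 209048.5 Hz = 209.05 kHz


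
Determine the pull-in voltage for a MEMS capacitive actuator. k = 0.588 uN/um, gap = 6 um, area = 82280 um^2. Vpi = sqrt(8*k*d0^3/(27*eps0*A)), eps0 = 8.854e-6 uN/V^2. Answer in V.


Step 1: Compute numerator: 8 * k * d0^3 = 8 * 0.588 * 6^3 = 1016.064
Step 2: Compute denominator: 27 * eps0 * A = 27 * 8.854e-6 * 82280 = 19.669692
Step 3: Vpi = sqrt(1016.064 / 19.669692)
Vpi = 7.19 V


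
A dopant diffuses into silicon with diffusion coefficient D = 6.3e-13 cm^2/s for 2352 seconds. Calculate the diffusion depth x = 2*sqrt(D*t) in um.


Step 1: Compute D*t = 6.3e-13 * 2352 = 1.48176e-09 cm^2
Step 2: sqrt(D*t) = 3.849e-05 cm
Step 3: x = 2 * 3.849e-05 cm = 7.698e-05 cm
Step 4: Convert to um (1 cm = 1e4 um): x = 0.77 um


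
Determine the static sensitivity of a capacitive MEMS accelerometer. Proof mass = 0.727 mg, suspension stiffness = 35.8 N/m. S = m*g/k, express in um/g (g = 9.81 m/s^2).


Step 1: Convert mass: m = 0.727 mg = 7.27e-07 kg
Step 2: S = m * g / k = 7.27e-07 * 9.81 / 35.8
Step 3: S = 1.99e-07 m/g
Step 4: Convert to um/g: S = 0.199 um/g


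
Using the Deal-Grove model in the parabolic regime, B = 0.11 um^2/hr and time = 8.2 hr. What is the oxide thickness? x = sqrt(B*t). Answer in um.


Step 1: Compute B*t = 0.11 * 8.2 = 0.902
Step 2: x = sqrt(0.902)
x = 0.95 um


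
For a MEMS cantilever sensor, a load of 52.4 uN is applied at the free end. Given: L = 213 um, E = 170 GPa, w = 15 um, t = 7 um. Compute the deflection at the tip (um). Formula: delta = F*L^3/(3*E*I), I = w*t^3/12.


Step 1: Calculate the second moment of area.
I = w * t^3 / 12 = 15 * 7^3 / 12 = 428.75 um^4
Step 2: Convert E to consistent units (1 GPa = 1000 uN/um^2).
E = 170 GPa = 170000 uN/um^2
Step 3: Calculate tip deflection.
delta = F * L^3 / (3 * E * I)
delta = 52.4 * 213^3 / (3 * 170000 * 428.75)
delta = 2.3158 um


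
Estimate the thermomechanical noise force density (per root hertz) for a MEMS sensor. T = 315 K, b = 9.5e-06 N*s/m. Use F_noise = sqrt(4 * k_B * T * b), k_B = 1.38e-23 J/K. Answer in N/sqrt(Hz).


Step 1: Compute 4 * k_B * T * b
= 4 * 1.38e-23 * 315 * 9.5e-06
= 1.6519e-25 N^2/Hz
Step 2: F_noise = sqrt(1.6519e-25)
F_noise = 4.06e-13 N/sqrt(Hz)


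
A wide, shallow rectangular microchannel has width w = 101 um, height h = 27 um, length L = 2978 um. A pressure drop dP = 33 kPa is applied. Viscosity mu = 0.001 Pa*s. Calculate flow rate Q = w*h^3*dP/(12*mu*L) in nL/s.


Step 1: Convert all dimensions to SI (meters).
w = 101e-6 m, h = 27e-6 m, L = 2978e-6 m, dP = 33e3 Pa
Step 2: Q = w * h^3 * dP / (12 * mu * L)
Q = 101e-6 * (27e-6)^3 * 33e3 / (12 * 0.001 * 2978e-6) = 1.8357801e-09 m^3/s
Step 3: Convert Q from m^3/s to nL/s (1 m^3 = 1e12 nL, so multiply by 1e12).
Q = 1835.78 nL/s


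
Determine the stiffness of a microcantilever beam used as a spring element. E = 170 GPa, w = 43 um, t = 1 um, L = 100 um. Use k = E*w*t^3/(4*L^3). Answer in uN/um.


Step 1: Convert E to consistent units (1 GPa = 1000 uN/um^2).
E = 170 GPa = 170000 uN/um^2
Step 2: Compute t^3 = 1^3 = 1
Step 3: Compute L^3 = 100^3 = 1000000
Step 4: k = 170000 * 43 * 1 / (4 * 1000000)
k = 1.8275 uN/um


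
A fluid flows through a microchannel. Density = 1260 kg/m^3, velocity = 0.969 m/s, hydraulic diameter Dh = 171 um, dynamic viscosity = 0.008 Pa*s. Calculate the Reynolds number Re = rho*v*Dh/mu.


Step 1: Convert Dh to meters: Dh = 171e-6 m
Step 2: Re = rho * v * Dh / mu
Re = 1260 * 0.969 * 171e-6 / 0.008
Re = 26.098


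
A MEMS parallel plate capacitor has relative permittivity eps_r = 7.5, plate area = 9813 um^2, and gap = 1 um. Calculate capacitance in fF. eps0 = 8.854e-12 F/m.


Step 1: Convert area to m^2: A = 9813e-12 m^2
Step 2: Convert gap to m: d = 1e-6 m
Step 3: C = eps0 * eps_r * A / d
C = 8.854e-12 * 7.5 * 9813e-12 / 1e-6
Step 4: Convert to fF (multiply by 1e15).
C = 651.63 fF


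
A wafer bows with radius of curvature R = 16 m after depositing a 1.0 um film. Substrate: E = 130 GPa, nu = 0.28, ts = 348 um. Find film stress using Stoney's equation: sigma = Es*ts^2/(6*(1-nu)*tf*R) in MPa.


Step 1: Compute numerator: Es * ts^2 = 130 * 348^2 = 15743520 (GPa*um^2)
Step 2: Compute denominator (R in um): 6*(1-nu)*tf*R = 6*0.72*1.0*16e6 = 69120000.0 (um^2)
Step 3: sigma (GPa) = 15743520 / 69120000.0 = 2.27771e-01 GPa
Step 4: Convert to MPa (x1000): sigma = 227.8 MPa


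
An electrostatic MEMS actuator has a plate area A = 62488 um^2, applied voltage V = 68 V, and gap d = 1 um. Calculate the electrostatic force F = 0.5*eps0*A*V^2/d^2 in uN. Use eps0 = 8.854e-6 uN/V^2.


Step 1: Identify parameters.
eps0 = 8.854e-6 uN/V^2, A = 62488 um^2, V = 68 V, d = 1 um
Step 2: Compute V^2 = 68^2 = 4624
Step 3: Compute d^2 = 1^2 = 1
Step 4: F = 0.5 * 8.854e-6 * 62488 * 4624 / 1
F = 1279.157 uN


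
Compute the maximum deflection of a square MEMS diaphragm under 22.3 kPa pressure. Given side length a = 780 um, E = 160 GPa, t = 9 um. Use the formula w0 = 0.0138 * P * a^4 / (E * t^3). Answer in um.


Step 1: Convert pressure to compatible units (E is in GPa, so P in GPa).
P = 22.3 kPa = 22.3e-6 GPa
Step 2: Compute numerator: 0.0138 * P * a^4.
a^4 = 780^4 = 370150560000
numerator = 0.0138 * 22.3e-6 * 370150560000 = 1.1391e+05
Step 3: Compute denominator: E * t^3 = 160 * 9^3 = 116640
Step 4: w0 = numerator / denominator = 1.1391e+05 / 116640 = 0.9766 um


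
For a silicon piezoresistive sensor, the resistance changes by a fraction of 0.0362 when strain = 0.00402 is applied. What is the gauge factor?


Step 1: Identify values.
dR/R = 0.0362, strain = 0.00402
Step 2: GF = (dR/R) / strain = 0.0362 / 0.00402
GF = 9.0


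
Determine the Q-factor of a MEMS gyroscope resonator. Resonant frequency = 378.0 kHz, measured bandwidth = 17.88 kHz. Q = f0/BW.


Step 1: Q = f0 / bandwidth
Step 2: Q = 378.0 / 17.88
Q = 21.1


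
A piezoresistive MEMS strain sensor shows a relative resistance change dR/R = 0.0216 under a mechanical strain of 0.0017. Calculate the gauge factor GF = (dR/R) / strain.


Step 1: Identify values.
dR/R = 0.0216, strain = 0.0017
Step 2: GF = (dR/R) / strain = 0.0216 / 0.0017
GF = 12.7


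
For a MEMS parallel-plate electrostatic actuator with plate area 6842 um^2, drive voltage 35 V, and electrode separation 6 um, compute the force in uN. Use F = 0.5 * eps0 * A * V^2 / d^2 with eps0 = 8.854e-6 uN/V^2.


Step 1: Identify parameters.
eps0 = 8.854e-6 uN/V^2, A = 6842 um^2, V = 35 V, d = 6 um
Step 2: Compute V^2 = 35^2 = 1225
Step 3: Compute d^2 = 6^2 = 36
Step 4: F = 0.5 * 8.854e-6 * 6842 * 1225 / 36
F = 1.031 uN


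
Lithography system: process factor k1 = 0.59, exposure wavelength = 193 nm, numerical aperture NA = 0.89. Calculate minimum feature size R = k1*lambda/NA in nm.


Step 1: Identify values: k1 = 0.59, lambda = 193 nm, NA = 0.89
Step 2: R = k1 * lambda / NA
R = 0.59 * 193 / 0.89
R = 127.9 nm


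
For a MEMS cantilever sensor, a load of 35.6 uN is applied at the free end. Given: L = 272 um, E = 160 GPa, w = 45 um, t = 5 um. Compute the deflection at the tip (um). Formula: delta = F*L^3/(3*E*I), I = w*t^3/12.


Step 1: Calculate the second moment of area.
I = w * t^3 / 12 = 45 * 5^3 / 12 = 468.75 um^4
Step 2: Convert E to consistent units (1 GPa = 1000 uN/um^2).
E = 160 GPa = 160000 uN/um^2
Step 3: Calculate tip deflection.
delta = F * L^3 / (3 * E * I)
delta = 35.6 * 272^3 / (3 * 160000 * 468.75)
delta = 3.184 um


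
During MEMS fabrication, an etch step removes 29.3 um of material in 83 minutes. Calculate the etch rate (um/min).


Step 1: Etch rate = depth / time
Step 2: rate = 29.3 / 83
rate = 0.353 um/min


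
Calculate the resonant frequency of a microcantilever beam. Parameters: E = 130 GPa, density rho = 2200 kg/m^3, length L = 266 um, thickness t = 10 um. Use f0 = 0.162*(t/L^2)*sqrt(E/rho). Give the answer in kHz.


Step 1: Convert units to SI.
t_SI = 10e-6 m, L_SI = 266e-6 m
Step 2: Calculate sqrt(E/rho).
sqrt(130e9 / 2200) = 7687.06 m/s
Step 3: Compute f0.
f0 = 0.162 * 10e-6 / (266e-6)^2 * 7687.06 = 175999.7 Hz = 176.0 kHz


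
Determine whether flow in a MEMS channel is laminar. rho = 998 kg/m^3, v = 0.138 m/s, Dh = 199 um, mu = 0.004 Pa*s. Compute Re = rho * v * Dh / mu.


Step 1: Convert Dh to meters: Dh = 199e-6 m
Step 2: Re = rho * v * Dh / mu
Re = 998 * 0.138 * 199e-6 / 0.004
Re = 6.852
Since Re = 6.852 is below ~2300, the flow is laminar.


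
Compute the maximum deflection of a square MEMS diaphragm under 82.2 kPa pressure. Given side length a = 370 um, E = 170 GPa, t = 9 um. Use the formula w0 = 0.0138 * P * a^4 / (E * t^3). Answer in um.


Step 1: Convert pressure to compatible units (E is in GPa, so P in GPa).
P = 82.2 kPa = 82.2e-6 GPa
Step 2: Compute numerator: 0.0138 * P * a^4.
a^4 = 370^4 = 18741610000
numerator = 0.0138 * 82.2e-6 * 18741610000 = 2.12597e+04
Step 3: Compute denominator: E * t^3 = 170 * 9^3 = 123930
Step 4: w0 = numerator / denominator = 2.12597e+04 / 123930 = 0.1715 um


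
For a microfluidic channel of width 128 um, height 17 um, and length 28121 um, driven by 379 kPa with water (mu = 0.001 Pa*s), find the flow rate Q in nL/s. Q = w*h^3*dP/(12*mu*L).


Step 1: Convert all dimensions to SI (meters).
w = 128e-6 m, h = 17e-6 m, L = 28121e-6 m, dP = 379e3 Pa
Step 2: Q = w * h^3 * dP / (12 * mu * L)
Q = 128e-6 * (17e-6)^3 * 379e3 / (12 * 0.001 * 28121e-6) = 7.0629143e-10 m^3/s
Step 3: Convert Q from m^3/s to nL/s (1 m^3 = 1e12 nL, so multiply by 1e12).
Q = 706.291 nL/s


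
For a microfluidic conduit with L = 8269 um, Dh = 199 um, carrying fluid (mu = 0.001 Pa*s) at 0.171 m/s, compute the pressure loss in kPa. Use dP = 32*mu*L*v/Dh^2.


Step 1: Convert to SI: L = 8269e-6 m, Dh = 199e-6 m
Step 2: dP = 32 * 0.001 * 8269e-6 * 0.171 / (199e-6)^2
Step 3: dP = 1142.60 Pa
Step 4: Convert to kPa: dP = 1.14 kPa


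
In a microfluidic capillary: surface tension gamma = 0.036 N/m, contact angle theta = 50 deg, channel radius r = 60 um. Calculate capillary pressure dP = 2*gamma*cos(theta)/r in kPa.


Step 1: cos(50 deg) = 0.6428
Step 2: Convert r to m: r = 60e-6 m
Step 3: dP = 2 * 0.036 * 0.6428 / 60e-6 = 771.4 Pa
Step 4: Convert Pa to kPa (divide by 1000).
dP = 0.77 kPa


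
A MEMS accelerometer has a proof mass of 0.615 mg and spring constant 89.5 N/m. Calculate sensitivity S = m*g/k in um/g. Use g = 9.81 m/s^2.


Step 1: Convert mass: m = 0.615 mg = 6.15e-07 kg
Step 2: S = m * g / k = 6.15e-07 * 9.81 / 89.5
Step 3: S = 6.74e-08 m/g
Step 4: Convert to um/g: S = 0.067 um/g


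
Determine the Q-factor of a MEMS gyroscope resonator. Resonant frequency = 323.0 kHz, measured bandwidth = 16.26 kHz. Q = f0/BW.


Step 1: Q = f0 / bandwidth
Step 2: Q = 323.0 / 16.26
Q = 19.9


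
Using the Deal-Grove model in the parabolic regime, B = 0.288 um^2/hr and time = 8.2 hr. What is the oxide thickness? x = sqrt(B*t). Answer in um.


Step 1: Compute B*t = 0.288 * 8.2 = 2.3616
Step 2: x = sqrt(2.3616)
x = 1.537 um


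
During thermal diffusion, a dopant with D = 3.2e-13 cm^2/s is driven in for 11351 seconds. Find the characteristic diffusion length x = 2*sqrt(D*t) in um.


Step 1: Compute D*t = 3.2e-13 * 11351 = 3.63232e-09 cm^2
Step 2: sqrt(D*t) = 6.02687e-05 cm
Step 3: x = 2 * 6.02687e-05 cm = 1.205374e-04 cm
Step 4: Convert to um (1 cm = 1e4 um): x = 1.205 um


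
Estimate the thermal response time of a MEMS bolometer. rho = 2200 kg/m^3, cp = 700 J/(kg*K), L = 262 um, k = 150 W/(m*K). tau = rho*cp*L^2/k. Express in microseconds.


Step 1: Convert L to m: L = 262e-6 m
Step 2: L^2 = (262e-6)^2 = 6.8644e-08 m^2
Step 3: tau = 2200 * 700 * 6.8644e-08 / 150 = 7.0474507e-04 s
Step 4: Convert to microseconds (multiply by 1e6).
tau = 704.745 us


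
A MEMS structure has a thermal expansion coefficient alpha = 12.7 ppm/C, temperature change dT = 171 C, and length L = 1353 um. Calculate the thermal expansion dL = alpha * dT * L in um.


Step 1: Convert CTE: alpha = 12.7 ppm/C = 12.7e-6 /C
Step 2: dL = 12.7e-6 * 171 * 1353
dL = 2.9383 um


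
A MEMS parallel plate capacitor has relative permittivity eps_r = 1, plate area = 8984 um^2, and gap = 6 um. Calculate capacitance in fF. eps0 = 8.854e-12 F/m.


Step 1: Convert area to m^2: A = 8984e-12 m^2
Step 2: Convert gap to m: d = 6e-6 m
Step 3: C = eps0 * eps_r * A / d
C = 8.854e-12 * 1 * 8984e-12 / 6e-6
Step 4: Convert to fF (multiply by 1e15).
C = 13.26 fF


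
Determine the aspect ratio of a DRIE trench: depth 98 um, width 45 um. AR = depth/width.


Step 1: AR = depth / width
Step 2: AR = 98 / 45
AR = 2.2


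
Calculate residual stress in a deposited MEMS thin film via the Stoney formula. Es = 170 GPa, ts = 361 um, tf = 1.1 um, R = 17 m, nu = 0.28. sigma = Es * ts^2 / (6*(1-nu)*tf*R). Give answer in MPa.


Step 1: Compute numerator: Es * ts^2 = 170 * 361^2 = 22154570 (GPa*um^2)
Step 2: Compute denominator (R in um): 6*(1-nu)*tf*R = 6*0.72*1.1*17e6 = 80784000.0 (um^2)
Step 3: sigma (GPa) = 22154570 / 80784000.0 = 2.74245e-01 GPa
Step 4: Convert to MPa (x1000): sigma = 274.2 MPa


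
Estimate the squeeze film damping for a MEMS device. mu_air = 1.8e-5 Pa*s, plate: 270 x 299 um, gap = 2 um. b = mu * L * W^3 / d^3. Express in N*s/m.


Step 1: Convert to SI.
L = 270e-6 m, W = 299e-6 m, d = 2e-6 m
Step 2: W^3 = (299e-6)^3 = 2.67e-11 m^3
Step 3: d^3 = (2e-6)^3 = 8.00e-18 m^3
Step 4: b = 1.8e-5 * 270e-6 * 2.67e-11 / 8.00e-18
b = 1.62e-02 N*s/m


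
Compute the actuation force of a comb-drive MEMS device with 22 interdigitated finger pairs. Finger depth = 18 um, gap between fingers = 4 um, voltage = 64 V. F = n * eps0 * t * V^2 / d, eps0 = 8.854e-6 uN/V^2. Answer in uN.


Step 1: Parameters: n=22, eps0=8.854e-6 uN/V^2, t=18 um, V=64 V, d=4 um
Step 2: V^2 = 4096
Step 3: F = 22 * 8.854e-6 * 18 * 4096 / 4
F = 3.59 uN


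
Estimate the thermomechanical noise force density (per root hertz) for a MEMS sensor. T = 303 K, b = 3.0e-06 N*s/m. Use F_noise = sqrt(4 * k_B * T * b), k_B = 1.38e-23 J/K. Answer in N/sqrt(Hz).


Step 1: Compute 4 * k_B * T * b
= 4 * 1.38e-23 * 303 * 3.0e-06
= 5.0177e-26 N^2/Hz
Step 2: F_noise = sqrt(5.0177e-26)
F_noise = 2.24e-13 N/sqrt(Hz)


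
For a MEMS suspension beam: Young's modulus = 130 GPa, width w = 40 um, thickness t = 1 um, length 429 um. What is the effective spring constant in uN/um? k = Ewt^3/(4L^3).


Step 1: Convert E to consistent units (1 GPa = 1000 uN/um^2).
E = 130 GPa = 130000 uN/um^2
Step 2: Compute t^3 = 1^3 = 1
Step 3: Compute L^3 = 429^3 = 78953589
Step 4: k = 130000 * 40 * 1 / (4 * 78953589)
k = 0.0165 uN/um


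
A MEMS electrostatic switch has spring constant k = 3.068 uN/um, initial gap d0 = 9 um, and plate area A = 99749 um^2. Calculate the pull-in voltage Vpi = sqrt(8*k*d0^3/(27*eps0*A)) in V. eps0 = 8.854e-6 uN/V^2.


Step 1: Compute numerator: 8 * k * d0^3 = 8 * 3.068 * 9^3 = 17892.576
Step 2: Compute denominator: 27 * eps0 * A = 27 * 8.854e-6 * 99749 = 23.845796
Step 3: Vpi = sqrt(17892.576 / 23.845796)
Vpi = 27.39 V


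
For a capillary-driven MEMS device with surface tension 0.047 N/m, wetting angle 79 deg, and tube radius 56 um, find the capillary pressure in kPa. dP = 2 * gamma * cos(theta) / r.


Step 1: cos(79 deg) = 0.1908
Step 2: Convert r to m: r = 56e-6 m
Step 3: dP = 2 * 0.047 * 0.1908 / 56e-6 = 320.3 Pa
Step 4: Convert Pa to kPa (divide by 1000).
dP = 0.32 kPa


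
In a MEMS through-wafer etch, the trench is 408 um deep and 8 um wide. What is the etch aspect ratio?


Step 1: AR = depth / width
Step 2: AR = 408 / 8
AR = 51.0


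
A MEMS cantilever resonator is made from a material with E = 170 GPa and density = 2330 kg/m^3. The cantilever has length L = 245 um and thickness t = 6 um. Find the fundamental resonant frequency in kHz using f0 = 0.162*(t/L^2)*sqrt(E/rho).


Step 1: Convert units to SI.
t_SI = 6e-6 m, L_SI = 245e-6 m
Step 2: Calculate sqrt(E/rho).
sqrt(170e9 / 2330) = 8541.74 m/s
Step 3: Compute f0.
f0 = 0.162 * 6e-6 / (245e-6)^2 * 8541.74 = 138318.6 Hz = 138.32 kHz


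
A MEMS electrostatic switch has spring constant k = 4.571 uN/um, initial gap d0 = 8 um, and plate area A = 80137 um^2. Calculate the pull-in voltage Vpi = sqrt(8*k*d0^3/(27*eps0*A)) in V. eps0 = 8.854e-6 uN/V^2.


Step 1: Compute numerator: 8 * k * d0^3 = 8 * 4.571 * 8^3 = 18722.816
Step 2: Compute denominator: 27 * eps0 * A = 27 * 8.854e-6 * 80137 = 19.157391
Step 3: Vpi = sqrt(18722.816 / 19.157391)
Vpi = 31.26 V


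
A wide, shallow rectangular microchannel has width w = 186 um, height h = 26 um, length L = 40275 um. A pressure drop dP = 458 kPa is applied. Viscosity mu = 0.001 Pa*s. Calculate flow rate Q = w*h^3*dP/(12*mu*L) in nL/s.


Step 1: Convert all dimensions to SI (meters).
w = 186e-6 m, h = 26e-6 m, L = 40275e-6 m, dP = 458e3 Pa
Step 2: Q = w * h^3 * dP / (12 * mu * L)
Q = 186e-6 * (26e-6)^3 * 458e3 / (12 * 0.001 * 40275e-6) = 3.09800184e-09 m^3/s
Step 3: Convert Q from m^3/s to nL/s (1 m^3 = 1e12 nL, so multiply by 1e12).
Q = 3098.002 nL/s


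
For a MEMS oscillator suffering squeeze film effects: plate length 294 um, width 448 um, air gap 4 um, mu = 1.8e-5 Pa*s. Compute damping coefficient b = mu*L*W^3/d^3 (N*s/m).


Step 1: Convert to SI.
L = 294e-6 m, W = 448e-6 m, d = 4e-6 m
Step 2: W^3 = (448e-6)^3 = 8.99e-11 m^3
Step 3: d^3 = (4e-6)^3 = 6.40e-17 m^3
Step 4: b = 1.8e-5 * 294e-6 * 8.99e-11 / 6.40e-17
b = 7.43e-03 N*s/m


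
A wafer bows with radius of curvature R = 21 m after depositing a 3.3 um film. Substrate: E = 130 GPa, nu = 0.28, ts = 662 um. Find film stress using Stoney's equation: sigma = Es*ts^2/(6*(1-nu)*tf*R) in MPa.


Step 1: Compute numerator: Es * ts^2 = 130 * 662^2 = 56971720 (GPa*um^2)
Step 2: Compute denominator (R in um): 6*(1-nu)*tf*R = 6*0.72*3.3*21e6 = 299376000.0 (um^2)
Step 3: sigma (GPa) = 56971720 / 299376000.0 = 1.90302e-01 GPa
Step 4: Convert to MPa (x1000): sigma = 190.3 MPa


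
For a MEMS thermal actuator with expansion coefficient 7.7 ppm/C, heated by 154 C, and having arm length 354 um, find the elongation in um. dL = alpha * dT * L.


Step 1: Convert CTE: alpha = 7.7 ppm/C = 7.7e-6 /C
Step 2: dL = 7.7e-6 * 154 * 354
dL = 0.4198 um


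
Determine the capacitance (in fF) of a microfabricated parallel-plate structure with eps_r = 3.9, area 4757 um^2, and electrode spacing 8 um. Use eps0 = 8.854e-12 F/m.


Step 1: Convert area to m^2: A = 4757e-12 m^2
Step 2: Convert gap to m: d = 8e-6 m
Step 3: C = eps0 * eps_r * A / d
C = 8.854e-12 * 3.9 * 4757e-12 / 8e-6
Step 4: Convert to fF (multiply by 1e15).
C = 20.53 fF


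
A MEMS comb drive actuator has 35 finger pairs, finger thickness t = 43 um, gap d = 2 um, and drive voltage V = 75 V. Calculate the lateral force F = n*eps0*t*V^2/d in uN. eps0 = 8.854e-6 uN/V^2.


Step 1: Parameters: n=35, eps0=8.854e-6 uN/V^2, t=43 um, V=75 V, d=2 um
Step 2: V^2 = 5625
Step 3: F = 35 * 8.854e-6 * 43 * 5625 / 2
F = 37.477 uN


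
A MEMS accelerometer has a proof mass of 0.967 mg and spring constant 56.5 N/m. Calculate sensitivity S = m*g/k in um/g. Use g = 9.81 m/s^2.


Step 1: Convert mass: m = 0.967 mg = 9.67e-07 kg
Step 2: S = m * g / k = 9.67e-07 * 9.81 / 56.5
Step 3: S = 1.68e-07 m/g
Step 4: Convert to um/g: S = 0.168 um/g


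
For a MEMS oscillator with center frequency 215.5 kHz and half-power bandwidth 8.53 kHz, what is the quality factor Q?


Step 1: Q = f0 / bandwidth
Step 2: Q = 215.5 / 8.53
Q = 25.3


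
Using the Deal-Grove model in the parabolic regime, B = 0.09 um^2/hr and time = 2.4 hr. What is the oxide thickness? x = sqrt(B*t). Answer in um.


Step 1: Compute B*t = 0.09 * 2.4 = 0.216
Step 2: x = sqrt(0.216)
x = 0.465 um


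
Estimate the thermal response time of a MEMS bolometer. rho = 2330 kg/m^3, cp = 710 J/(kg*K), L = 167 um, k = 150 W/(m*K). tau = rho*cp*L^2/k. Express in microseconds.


Step 1: Convert L to m: L = 167e-6 m
Step 2: L^2 = (167e-6)^2 = 2.7889e-08 m^2
Step 3: tau = 2330 * 710 * 2.7889e-08 / 150 = 3.0757848e-04 s
Step 4: Convert to microseconds (multiply by 1e6).
tau = 307.578 us


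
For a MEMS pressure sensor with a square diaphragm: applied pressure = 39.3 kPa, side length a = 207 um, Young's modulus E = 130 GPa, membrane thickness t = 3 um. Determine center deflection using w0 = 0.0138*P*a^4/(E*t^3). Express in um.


Step 1: Convert pressure to compatible units (E is in GPa, so P in GPa).
P = 39.3 kPa = 39.3e-6 GPa
Step 2: Compute numerator: 0.0138 * P * a^4.
a^4 = 207^4 = 1836036801
numerator = 0.0138 * 39.3e-6 * 1836036801 = 9.95756e+02
Step 3: Compute denominator: E * t^3 = 130 * 3^3 = 3510
Step 4: w0 = numerator / denominator = 9.95756e+02 / 3510 = 0.2837 um


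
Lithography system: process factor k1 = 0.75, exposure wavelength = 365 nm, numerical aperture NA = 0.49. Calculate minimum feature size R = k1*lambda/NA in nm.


Step 1: Identify values: k1 = 0.75, lambda = 365 nm, NA = 0.49
Step 2: R = k1 * lambda / NA
R = 0.75 * 365 / 0.49
R = 558.7 nm


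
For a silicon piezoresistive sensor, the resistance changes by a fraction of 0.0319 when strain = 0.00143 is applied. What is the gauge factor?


Step 1: Identify values.
dR/R = 0.0319, strain = 0.00143
Step 2: GF = (dR/R) / strain = 0.0319 / 0.00143
GF = 22.3


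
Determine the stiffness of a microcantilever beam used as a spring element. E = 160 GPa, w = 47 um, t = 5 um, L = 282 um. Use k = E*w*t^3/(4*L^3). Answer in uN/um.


Step 1: Convert E to consistent units (1 GPa = 1000 uN/um^2).
E = 160 GPa = 160000 uN/um^2
Step 2: Compute t^3 = 5^3 = 125
Step 3: Compute L^3 = 282^3 = 22425768
Step 4: k = 160000 * 47 * 125 / (4 * 22425768)
k = 10.479 uN/um


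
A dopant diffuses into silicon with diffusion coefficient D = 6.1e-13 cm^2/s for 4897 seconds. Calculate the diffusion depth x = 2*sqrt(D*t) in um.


Step 1: Compute D*t = 6.1e-13 * 4897 = 2.98717e-09 cm^2
Step 2: sqrt(D*t) = 5.4655e-05 cm
Step 3: x = 2 * 5.4655e-05 cm = 1.0931e-04 cm
Step 4: Convert to um (1 cm = 1e4 um): x = 1.093 um


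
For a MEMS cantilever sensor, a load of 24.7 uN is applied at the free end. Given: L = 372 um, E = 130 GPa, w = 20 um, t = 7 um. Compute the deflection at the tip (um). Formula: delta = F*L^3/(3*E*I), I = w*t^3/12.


Step 1: Calculate the second moment of area.
I = w * t^3 / 12 = 20 * 7^3 / 12 = 571.6667 um^4
Step 2: Convert E to consistent units (1 GPa = 1000 uN/um^2).
E = 130 GPa = 130000 uN/um^2
Step 3: Calculate tip deflection.
delta = F * L^3 / (3 * E * I)
delta = 24.7 * 372^3 / (3 * 130000 * 571.6667)
delta = 5.7032 um


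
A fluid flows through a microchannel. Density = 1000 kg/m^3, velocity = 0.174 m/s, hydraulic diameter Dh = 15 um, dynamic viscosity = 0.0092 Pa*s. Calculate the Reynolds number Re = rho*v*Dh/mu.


Step 1: Convert Dh to meters: Dh = 15e-6 m
Step 2: Re = rho * v * Dh / mu
Re = 1000 * 0.174 * 15e-6 / 0.0092
Re = 0.284


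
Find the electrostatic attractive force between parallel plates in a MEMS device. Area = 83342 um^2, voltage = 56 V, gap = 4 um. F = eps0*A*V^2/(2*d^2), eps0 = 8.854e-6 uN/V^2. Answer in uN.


Step 1: Identify parameters.
eps0 = 8.854e-6 uN/V^2, A = 83342 um^2, V = 56 V, d = 4 um
Step 2: Compute V^2 = 56^2 = 3136
Step 3: Compute d^2 = 4^2 = 16
Step 4: F = 0.5 * 8.854e-6 * 83342 * 3136 / 16
F = 72.315 uN


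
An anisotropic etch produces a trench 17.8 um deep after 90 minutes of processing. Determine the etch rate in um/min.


Step 1: Etch rate = depth / time
Step 2: rate = 17.8 / 90
rate = 0.198 um/min


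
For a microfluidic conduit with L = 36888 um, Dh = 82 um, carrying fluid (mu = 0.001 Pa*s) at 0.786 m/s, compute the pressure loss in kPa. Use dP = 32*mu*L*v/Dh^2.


Step 1: Convert to SI: L = 36888e-6 m, Dh = 82e-6 m
Step 2: dP = 32 * 0.001 * 36888e-6 * 0.786 / (82e-6)^2
Step 3: dP = 137984.38 Pa
Step 4: Convert to kPa: dP = 137.98 kPa


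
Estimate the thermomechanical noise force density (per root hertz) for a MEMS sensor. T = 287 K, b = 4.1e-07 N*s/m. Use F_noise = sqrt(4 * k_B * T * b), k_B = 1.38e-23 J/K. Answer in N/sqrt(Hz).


Step 1: Compute 4 * k_B * T * b
= 4 * 1.38e-23 * 287 * 4.1e-07
= 6.4954e-27 N^2/Hz
Step 2: F_noise = sqrt(6.4954e-27)
F_noise = 8.06e-14 N/sqrt(Hz)


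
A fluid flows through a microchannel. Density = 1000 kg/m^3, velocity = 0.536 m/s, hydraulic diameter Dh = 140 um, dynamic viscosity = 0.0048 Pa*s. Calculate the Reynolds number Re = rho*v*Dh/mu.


Step 1: Convert Dh to meters: Dh = 140e-6 m
Step 2: Re = rho * v * Dh / mu
Re = 1000 * 0.536 * 140e-6 / 0.0048
Re = 15.633


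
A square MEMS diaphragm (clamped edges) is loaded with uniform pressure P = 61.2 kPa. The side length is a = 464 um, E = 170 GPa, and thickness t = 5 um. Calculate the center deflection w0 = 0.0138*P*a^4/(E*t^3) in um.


Step 1: Convert pressure to compatible units (E is in GPa, so P in GPa).
P = 61.2 kPa = 61.2e-6 GPa
Step 2: Compute numerator: 0.0138 * P * a^4.
a^4 = 464^4 = 46352367616
numerator = 0.0138 * 61.2e-6 * 46352367616 = 3.914736e+04
Step 3: Compute denominator: E * t^3 = 170 * 5^3 = 21250
Step 4: w0 = numerator / denominator = 3.914736e+04 / 21250 = 1.8422 um


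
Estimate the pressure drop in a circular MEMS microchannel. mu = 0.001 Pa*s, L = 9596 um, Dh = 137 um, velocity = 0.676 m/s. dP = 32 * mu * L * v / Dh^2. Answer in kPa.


Step 1: Convert to SI: L = 9596e-6 m, Dh = 137e-6 m
Step 2: dP = 32 * 0.001 * 9596e-6 * 0.676 / (137e-6)^2
Step 3: dP = 11059.76 Pa
Step 4: Convert to kPa: dP = 11.06 kPa


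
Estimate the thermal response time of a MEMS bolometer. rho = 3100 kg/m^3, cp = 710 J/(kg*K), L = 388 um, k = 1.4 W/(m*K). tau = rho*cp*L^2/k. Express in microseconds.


Step 1: Convert L to m: L = 388e-6 m
Step 2: L^2 = (388e-6)^2 = 1.50544e-07 m^2
Step 3: tau = 3100 * 710 * 1.50544e-07 / 1.4 = 2.3667667429e-01 s
Step 4: Convert to microseconds (multiply by 1e6).
tau = 236676.674 us
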